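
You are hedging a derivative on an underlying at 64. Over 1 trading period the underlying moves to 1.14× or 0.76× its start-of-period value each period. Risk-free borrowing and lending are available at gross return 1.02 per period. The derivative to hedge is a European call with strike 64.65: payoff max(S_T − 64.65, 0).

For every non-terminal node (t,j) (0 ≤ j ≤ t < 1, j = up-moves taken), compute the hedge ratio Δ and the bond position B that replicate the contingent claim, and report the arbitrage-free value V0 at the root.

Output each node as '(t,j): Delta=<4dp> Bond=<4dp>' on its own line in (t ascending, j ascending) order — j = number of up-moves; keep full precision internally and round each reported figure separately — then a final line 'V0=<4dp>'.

(0,0): Delta=0.3417 Bond=-16.2941
V0=5.5743

Under the risk-neutral measure, an up-move has probability p* = (R−d)/(u−d) = 0.6842 and values discount at R = 1.02.
Terminal payoffs: V(1,0)=0.0000, V(1,1)=8.3100
Node (0,0) S=64.0000: V=(p*·8.3100+(1−p*)·0.0000)/1.02=5.5743; Δ=(8.3100−0.0000)/(72.9600−48.6400)=0.3417; B=V−Δ·S=-16.2941
Each (Δ,B) replicates both successor values, so the strategy is self-financing and V0 is arbitrage-free.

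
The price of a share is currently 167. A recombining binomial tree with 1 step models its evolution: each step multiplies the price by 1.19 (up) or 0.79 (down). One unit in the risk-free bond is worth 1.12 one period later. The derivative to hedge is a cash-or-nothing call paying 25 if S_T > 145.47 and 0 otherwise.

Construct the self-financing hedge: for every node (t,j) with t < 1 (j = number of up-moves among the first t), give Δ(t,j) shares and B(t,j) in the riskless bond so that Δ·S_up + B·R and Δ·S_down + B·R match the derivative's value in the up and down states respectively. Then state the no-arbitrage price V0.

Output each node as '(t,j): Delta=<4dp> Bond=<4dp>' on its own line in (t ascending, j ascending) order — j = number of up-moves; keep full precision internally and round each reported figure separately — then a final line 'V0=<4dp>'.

(0,0): Delta=0.3743 Bond=-44.0848
V0=18.4152

The replicating-portfolio and risk-neutral prices coincide; use p* = (1.12−0.79)/(1.19−0.79) = 0.8250 for the latter.
Terminal payoffs: V(1,0)=0.0000, V(1,1)=25.0000
  t=0,j=0: stock 167.0000 → up 198.7300 (V=25.0000), down 131.9300 (V=0.0000). Price 18.4152; hedge Δ=0.3743, bond B=-44.0848.
Self-financing check: at every node Δ·S+B equals the discounted successor values.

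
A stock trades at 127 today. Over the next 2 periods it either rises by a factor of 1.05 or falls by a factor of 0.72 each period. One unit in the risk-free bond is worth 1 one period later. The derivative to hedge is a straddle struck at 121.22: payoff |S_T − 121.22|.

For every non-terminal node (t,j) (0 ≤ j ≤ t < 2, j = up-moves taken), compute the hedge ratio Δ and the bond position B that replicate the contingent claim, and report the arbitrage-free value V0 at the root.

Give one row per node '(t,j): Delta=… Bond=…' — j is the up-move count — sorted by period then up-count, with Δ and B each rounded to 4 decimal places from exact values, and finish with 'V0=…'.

The replicating-portfolio and risk-neutral prices coincide; use p* = (1−0.72)/(1.05−0.72) = 0.8485 for the latter.
Terminal payoffs: V(2,0)=55.3832, V(2,1)=25.2080, V(2,2)=18.7975
Node (1,0) S=91.4400: V=(p*·25.2080+(1−p*)·55.3832)/1=29.7800; Δ=(25.2080−55.3832)/(96.0120−65.8368)=-1.0000; B=V−Δ·S=121.2200
Node (1,1) S=133.3500: V=(p*·18.7975+(1−p*)·25.2080)/1=19.7688; Δ=(18.7975−25.2080)/(140.0175−96.0120)=-0.1457; B=V−Δ·S=39.1945
Node (0,0) S=127.0000: V=(p*·19.7688+(1−p*)·29.7800)/1=21.2856; Δ=(19.7688−29.7800)/(133.3500−91.4400)=-0.2389; B=V−Δ·S=51.6226
The time-0 hedge costs 21.2856, which is the no-arbitrage price.

(0,0): Delta=-0.2389 Bond=51.6226
(1,0): Delta=-1.0000 Bond=121.2200
(1,1): Delta=-0.1457 Bond=39.1945
V0=21.2856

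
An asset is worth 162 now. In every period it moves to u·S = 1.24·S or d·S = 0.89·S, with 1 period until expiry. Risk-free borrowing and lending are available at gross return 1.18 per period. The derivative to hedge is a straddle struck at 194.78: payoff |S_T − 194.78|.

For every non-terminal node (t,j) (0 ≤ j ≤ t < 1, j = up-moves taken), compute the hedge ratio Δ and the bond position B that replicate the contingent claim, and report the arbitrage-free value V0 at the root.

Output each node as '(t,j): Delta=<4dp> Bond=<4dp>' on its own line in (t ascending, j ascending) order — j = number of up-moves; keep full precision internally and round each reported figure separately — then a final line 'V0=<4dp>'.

The replicating-portfolio and risk-neutral prices coincide; use p* = (1.18−0.89)/(1.24−0.89) = 0.8286 for the latter.
Terminal payoffs: V(1,0)=50.6000, V(1,1)=6.1000
(0,0): S=162.0000. Δ = (V_up−V_dn)/(S_up−S_dn) = (6.1000−50.6000)/(200.8800−144.1800) = -0.7848. V = [p*·6.1000 + (1−p*)·50.6000]/1.18 = 11.6344. B = V − Δ·S = 138.7772.
Root portfolio cost Δ·162+B reproduces V0=11.6344.

(0,0): Delta=-0.7848 Bond=138.7772
V0=11.6344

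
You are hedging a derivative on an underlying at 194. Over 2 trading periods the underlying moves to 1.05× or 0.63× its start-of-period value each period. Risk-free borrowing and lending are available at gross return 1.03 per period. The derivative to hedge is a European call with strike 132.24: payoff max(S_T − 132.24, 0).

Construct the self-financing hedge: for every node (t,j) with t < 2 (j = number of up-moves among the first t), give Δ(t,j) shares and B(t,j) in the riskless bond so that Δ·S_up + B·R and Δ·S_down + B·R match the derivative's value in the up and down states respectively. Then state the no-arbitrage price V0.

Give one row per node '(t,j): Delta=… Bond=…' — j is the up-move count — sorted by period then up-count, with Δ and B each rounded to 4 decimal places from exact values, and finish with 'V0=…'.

(0,0): Delta=0.9265 Bond=-109.9403
(1,0): Delta=0.0000 Bond=0.0000
(1,1): Delta=0.9543 Bond=-118.9005
V0=69.8034

Under the risk-neutral measure, an up-move has probability p* = (R−d)/(u−d) = 0.9524 and values discount at R = 1.03.
Terminal values V(2,·): V(2,0)=0.0000, V(2,1)=0.0000, V(2,2)=81.6450
  t=1,j=0: stock 122.2200 → up 128.3310 (V=0.0000), down 76.9986 (V=0.0000). Price 0.0000; hedge Δ=0.0000, bond B=0.0000.
  t=1,j=1: stock 203.7000 → up 213.8850 (V=81.6450), down 128.3310 (V=0.0000). Price 75.4924; hedge Δ=0.9543, bond B=-118.9005.
  t=0,j=0: stock 194.0000 → up 203.7000 (V=75.4924), down 122.2200 (V=0.0000). Price 69.8034; hedge Δ=0.9265, bond B=-109.9403.
Check: Δ(0,0)·S0 + B(0,0) = 69.8034 = V0.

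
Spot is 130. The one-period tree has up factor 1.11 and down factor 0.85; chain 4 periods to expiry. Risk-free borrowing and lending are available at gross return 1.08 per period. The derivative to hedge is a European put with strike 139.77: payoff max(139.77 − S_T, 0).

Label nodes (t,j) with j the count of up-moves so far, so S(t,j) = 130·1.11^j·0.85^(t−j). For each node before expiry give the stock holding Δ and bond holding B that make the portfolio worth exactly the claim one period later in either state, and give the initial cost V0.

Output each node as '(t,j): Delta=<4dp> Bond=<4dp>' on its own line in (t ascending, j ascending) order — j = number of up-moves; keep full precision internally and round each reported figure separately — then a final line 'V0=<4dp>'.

(0,0): Delta=-0.1762 Bond=24.2266
(1,0): Delta=-0.7349 Bond=87.8969
(1,1): Delta=-0.1204 Bond=18.1127
(2,0): Delta=-1.0000 Bond=119.8302
(2,1): Delta=-0.7084 Bond=91.6807
(2,2): Delta=-0.0617 Bond=10.1549
(3,0): Delta=-1.0000 Bond=129.4167
(3,1): Delta=-1.0000 Bond=129.4167
(3,2): Delta=-0.6793 Bond=95.0497
(3,3): Delta=0.0000 Bond=0.0000
V0=1.3185

Since d<R<u, set p* = (R−d)/(u−d) = 0.8846; price each node as the discounted p*-expectation of its children.
Payoff layer (t=4): V(4,0)=71.9092, V(4,1)=51.1518, V(4,2)=24.0450, V(4,3)=0.0000, V(4,4)=0.0000
Node (3,0) S=79.8362: V=(p*·51.1518+(1−p*)·71.9092)/1.08=49.5804; Δ=(51.1518−71.9092)/(88.6182−67.8608)=-1.0000; B=V−Δ·S=129.4167
Node (3,1) S=104.2567: V=(p*·24.0450+(1−p*)·51.1518)/1.08=25.1599; Δ=(24.0450−51.1518)/(115.7250−88.6182)=-1.0000; B=V−Δ·S=129.4167
Node (3,2) S=136.1471: V=(p*·0.0000+(1−p*)·24.0450)/1.08=2.5689; Δ=(0.0000−24.0450)/(151.1232−115.7250)=-0.6793; B=V−Δ·S=95.0497
Node (3,3) S=177.7920: V=(p*·0.0000+(1−p*)·0.0000)/1.08=0.0000; Δ=(0.0000−0.0000)/(197.3492−151.1232)=0.0000; B=V−Δ·S=0.0000
Node (2,0) S=93.9250: V=(p*·25.1599+(1−p*)·49.5804)/1.08=25.9052; Δ=(25.1599−49.5804)/(104.2567−79.8362)=-1.0000; B=V−Δ·S=119.8302
Node (2,1) S=122.6550: V=(p*·2.5689+(1−p*)·25.1599)/1.08=4.7922; Δ=(2.5689−25.1599)/(136.1471−104.2567)=-0.7084; B=V−Δ·S=91.6807
Node (2,2) S=160.1730: V=(p*·0.0000+(1−p*)·2.5689)/1.08=0.2745; Δ=(0.0000−2.5689)/(177.7920−136.1471)=-0.0617; B=V−Δ·S=10.1549
Node (1,0) S=110.5000: V=(p*·4.7922+(1−p*)·25.9052)/1.08=6.6929; Δ=(4.7922−25.9052)/(122.6550−93.9250)=-0.7349; B=V−Δ·S=87.8969
Node (1,1) S=144.3000: V=(p*·0.2745+(1−p*)·4.7922)/1.08=0.7368; Δ=(0.2745−4.7922)/(160.1730−122.6550)=-0.1204; B=V−Δ·S=18.1127
Node (0,0) S=130.0000: V=(p*·0.7368+(1−p*)·6.6929)/1.08=1.3185; Δ=(0.7368−6.6929)/(144.3000−110.5000)=-0.1762; B=V−Δ·S=24.2266
The time-0 hedge costs 1.3185, which is the no-arbitrage price.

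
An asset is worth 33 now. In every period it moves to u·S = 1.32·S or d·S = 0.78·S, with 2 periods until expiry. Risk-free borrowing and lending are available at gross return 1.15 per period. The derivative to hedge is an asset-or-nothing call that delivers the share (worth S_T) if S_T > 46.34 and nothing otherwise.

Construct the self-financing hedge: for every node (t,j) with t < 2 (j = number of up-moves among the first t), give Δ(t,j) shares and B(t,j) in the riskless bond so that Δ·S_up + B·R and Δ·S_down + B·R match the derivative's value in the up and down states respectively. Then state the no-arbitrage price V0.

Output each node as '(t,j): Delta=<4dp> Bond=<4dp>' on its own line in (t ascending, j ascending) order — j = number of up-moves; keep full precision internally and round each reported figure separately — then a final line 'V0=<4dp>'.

(0,0): Delta=1.9225 Bond=-43.0304
(1,0): Delta=0.0000 Bond=0.0000
(1,1): Delta=2.4444 Bond=-72.2212
V0=20.4118

Risk-neutral probability p* = (R−d)/(u−d) = (1.15−0.78)/(1.32−0.78) = 0.6852.
Terminal values V(2,·): V(2,0)=0.0000, V(2,1)=0.0000, V(2,2)=57.4992
Node (1,0) S=25.7400: V=(p*·0.0000+(1−p*)·0.0000)/1.15=0.0000; Δ=(0.0000−0.0000)/(33.9768−20.0772)=0.0000; B=V−Δ·S=0.0000
Node (1,1) S=43.5600: V=(p*·57.4992+(1−p*)·0.0000)/1.15=34.2588; Δ=(57.4992−0.0000)/(57.4992−33.9768)=2.4444; B=V−Δ·S=-72.2212
Node (0,0) S=33.0000: V=(p*·34.2588+(1−p*)·0.0000)/1.15=20.4118; Δ=(34.2588−0.0000)/(43.5600−25.7400)=1.9225; B=V−Δ·S=-43.0304
Root portfolio cost Δ·33+B reproduces V0=20.4118.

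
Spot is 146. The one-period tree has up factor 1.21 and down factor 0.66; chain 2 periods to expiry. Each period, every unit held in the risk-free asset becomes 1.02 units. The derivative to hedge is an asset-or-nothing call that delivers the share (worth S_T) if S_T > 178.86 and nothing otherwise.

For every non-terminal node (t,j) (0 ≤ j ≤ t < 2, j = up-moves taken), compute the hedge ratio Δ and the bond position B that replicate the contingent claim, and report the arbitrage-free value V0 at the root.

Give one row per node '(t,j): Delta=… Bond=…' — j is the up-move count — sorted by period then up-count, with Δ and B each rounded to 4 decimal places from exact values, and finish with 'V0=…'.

Risk-neutral probability p* = (R−d)/(u−d) = (1.02−0.66)/(1.21−0.66) = 0.6545.
At expiry t=2: V(2,0)=0.0000, V(2,1)=0.0000, V(2,2)=213.7586
Node (1,0) S=96.3600: V=(p*·0.0000+(1−p*)·0.0000)/1.02=0.0000; Δ=(0.0000−0.0000)/(116.5956−63.5976)=0.0000; B=V−Δ·S=0.0000
Node (1,1) S=176.6600: V=(p*·213.7586+(1−p*)·0.0000)/1.02=137.1713; Δ=(213.7586−0.0000)/(213.7586−116.5956)=2.2000; B=V−Δ·S=-251.4807
Node (0,0) S=146.0000: V=(p*·137.1713+(1−p*)·0.0000)/1.02=88.0244; Δ=(137.1713−0.0000)/(176.6600−96.3600)=1.7082; B=V−Δ·S=-161.3780
Each (Δ,B) replicates both successor values, so the strategy is self-financing and V0 is arbitrage-free.

(0,0): Delta=1.7082 Bond=-161.3780
(1,0): Delta=0.0000 Bond=0.0000
(1,1): Delta=2.2000 Bond=-251.4807
V0=88.0244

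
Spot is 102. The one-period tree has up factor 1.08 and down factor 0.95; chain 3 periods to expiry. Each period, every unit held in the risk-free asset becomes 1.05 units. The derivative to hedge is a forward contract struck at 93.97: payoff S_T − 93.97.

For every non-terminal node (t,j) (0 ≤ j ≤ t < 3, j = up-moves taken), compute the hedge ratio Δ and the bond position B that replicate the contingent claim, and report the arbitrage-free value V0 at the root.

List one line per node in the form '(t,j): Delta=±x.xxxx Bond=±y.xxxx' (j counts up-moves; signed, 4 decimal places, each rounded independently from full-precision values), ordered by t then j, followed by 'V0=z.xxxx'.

Since d<R<u, set p* = (R−d)/(u−d) = 0.7692; price each node as the discounted p*-expectation of its children.
At expiry t=3: V(3,0)=-6.5178, V(3,1)=5.4494, V(3,2)=19.0542, V(3,3)=34.5206
Node (2,0) S=92.0550: V=(p*·5.4494+(1−p*)·-6.5178)/1.05=2.5598; Δ=(5.4494−-6.5178)/(99.4194−87.4522)=1.0000; B=V−Δ·S=-89.4952
Node (2,1) S=104.6520: V=(p*·19.0542+(1−p*)·5.4494)/1.05=15.1568; Δ=(19.0542−5.4494)/(113.0242−99.4194)=1.0000; B=V−Δ·S=-89.4952
Node (2,2) S=118.9728: V=(p*·34.5206+(1−p*)·19.0542)/1.05=29.4776; Δ=(34.5206−19.0542)/(128.4906−113.0242)=1.0000; B=V−Δ·S=-89.4952
Node (1,0) S=96.9000: V=(p*·15.1568+(1−p*)·2.5598)/1.05=11.6664; Δ=(15.1568−2.5598)/(104.6520−92.0550)=1.0000; B=V−Δ·S=-85.2336
Node (1,1) S=110.1600: V=(p*·29.4776+(1−p*)·15.1568)/1.05=24.9264; Δ=(29.4776−15.1568)/(118.9728−104.6520)=1.0000; B=V−Δ·S=-85.2336
Node (0,0) S=102.0000: V=(p*·24.9264+(1−p*)·11.6664)/1.05=20.8252; Δ=(24.9264−11.6664)/(110.1600−96.9000)=1.0000; B=V−Δ·S=-81.1748
The time-0 hedge costs 20.8252, which is the no-arbitrage price.

(0,0): Delta=1.0000 Bond=-81.1748
(1,0): Delta=1.0000 Bond=-85.2336
(1,1): Delta=1.0000 Bond=-85.2336
(2,0): Delta=1.0000 Bond=-89.4952
(2,1): Delta=1.0000 Bond=-89.4952
(2,2): Delta=1.0000 Bond=-89.4952
V0=20.8252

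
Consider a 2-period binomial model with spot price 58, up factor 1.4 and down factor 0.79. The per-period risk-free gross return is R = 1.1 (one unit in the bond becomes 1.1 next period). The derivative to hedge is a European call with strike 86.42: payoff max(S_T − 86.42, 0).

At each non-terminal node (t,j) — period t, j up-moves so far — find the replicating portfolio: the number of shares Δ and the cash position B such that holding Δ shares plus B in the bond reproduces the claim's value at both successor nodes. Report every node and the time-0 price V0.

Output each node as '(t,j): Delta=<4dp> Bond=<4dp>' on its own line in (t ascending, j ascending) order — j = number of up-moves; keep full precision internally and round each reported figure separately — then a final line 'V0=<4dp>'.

The replicating-portfolio and risk-neutral prices coincide; use p* = (1.1−0.79)/(1.4−0.79) = 0.5082 for the latter.
Terminal values V(2,·): V(2,0)=0.0000, V(2,1)=0.0000, V(2,2)=27.2600
  t=1,j=0: stock 45.8200 → up 64.1480 (V=0.0000), down 36.1978 (V=0.0000). Price 0.0000; hedge Δ=0.0000, bond B=0.0000.
  t=1,j=1: stock 81.2000 → up 113.6800 (V=27.2600), down 64.1480 (V=0.0000). Price 12.5940; hedge Δ=0.5504, bond B=-32.0945.
  t=0,j=0: stock 58.0000 → up 81.2000 (V=12.5940), down 45.8200 (V=0.0000). Price 5.8184; hedge Δ=0.3560, bond B=-14.8276.
The time-0 hedge costs 5.8184, which is the no-arbitrage price.

(0,0): Delta=0.3560 Bond=-14.8276
(1,0): Delta=0.0000 Bond=0.0000
(1,1): Delta=0.5504 Bond=-32.0945
V0=5.8184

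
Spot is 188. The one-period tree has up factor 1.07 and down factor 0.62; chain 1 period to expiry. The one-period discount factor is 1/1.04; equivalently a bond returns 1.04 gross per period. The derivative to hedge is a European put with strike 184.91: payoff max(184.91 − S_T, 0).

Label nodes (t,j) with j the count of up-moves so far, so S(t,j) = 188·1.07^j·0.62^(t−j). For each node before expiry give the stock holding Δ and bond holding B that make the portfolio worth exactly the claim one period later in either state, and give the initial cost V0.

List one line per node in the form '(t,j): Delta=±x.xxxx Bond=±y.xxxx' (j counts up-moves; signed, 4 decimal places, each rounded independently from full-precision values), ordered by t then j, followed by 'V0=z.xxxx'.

(0,0): Delta=-0.8079 Bond=156.2703
V0=4.3814

Under the risk-neutral measure, an up-move has probability p* = (R−d)/(u−d) = 0.9333 and values discount at R = 1.04.
Payoff layer (t=1): V(1,0)=68.3500, V(1,1)=0.0000
  t=0,j=0: stock 188.0000 → up 201.1600 (V=0.0000), down 116.5600 (V=68.3500). Price 4.3814; hedge Δ=-0.8079, bond B=156.2703.
Check: Δ(0,0)·S0 + B(0,0) = 4.3814 = V0.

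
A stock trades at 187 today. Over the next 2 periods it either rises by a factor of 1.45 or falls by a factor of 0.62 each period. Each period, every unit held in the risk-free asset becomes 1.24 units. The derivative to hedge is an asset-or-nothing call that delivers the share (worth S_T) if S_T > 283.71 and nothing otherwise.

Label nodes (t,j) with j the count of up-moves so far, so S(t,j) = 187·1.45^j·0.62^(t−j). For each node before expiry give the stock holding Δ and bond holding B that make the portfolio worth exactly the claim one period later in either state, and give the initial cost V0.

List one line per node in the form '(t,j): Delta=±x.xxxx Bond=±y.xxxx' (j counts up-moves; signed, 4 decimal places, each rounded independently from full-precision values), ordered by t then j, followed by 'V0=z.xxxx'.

(0,0): Delta=1.5260 Bond=-142.6795
(1,0): Delta=0.0000 Bond=0.0000
(1,1): Delta=1.7470 Bond=-236.8479
V0=142.6795

Risk-neutral probability p* = (R−d)/(u−d) = (1.24−0.62)/(1.45−0.62) = 0.7470.
Terminal values V(2,·): V(2,0)=0.0000, V(2,1)=0.0000, V(2,2)=393.1675
  t=1,j=0: stock 115.9400 → up 168.1130 (V=0.0000), down 71.8828 (V=0.0000). Price 0.0000; hedge Δ=0.0000, bond B=0.0000.
  t=1,j=1: stock 271.1500 → up 393.1675 (V=393.1675), down 168.1130 (V=0.0000). Price 236.8479; hedge Δ=1.7470, bond B=-236.8479.
  t=0,j=0: stock 187.0000 → up 271.1500 (V=236.8479), down 115.9400 (V=0.0000). Price 142.6795; hedge Δ=1.5260, bond B=-142.6795.
Each (Δ,B) replicates both successor values, so the strategy is self-financing and V0 is arbitrage-free.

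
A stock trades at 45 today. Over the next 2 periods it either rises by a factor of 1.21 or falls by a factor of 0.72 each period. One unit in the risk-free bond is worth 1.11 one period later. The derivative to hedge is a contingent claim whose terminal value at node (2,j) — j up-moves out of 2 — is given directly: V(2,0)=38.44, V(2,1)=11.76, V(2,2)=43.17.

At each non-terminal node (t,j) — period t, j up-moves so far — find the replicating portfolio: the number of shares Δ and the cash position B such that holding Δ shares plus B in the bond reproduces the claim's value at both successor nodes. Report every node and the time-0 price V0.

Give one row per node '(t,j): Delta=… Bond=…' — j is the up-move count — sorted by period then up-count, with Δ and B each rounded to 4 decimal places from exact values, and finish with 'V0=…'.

(0,0): Delta=0.7990 Bond=-9.3571
(1,0): Delta=-1.6805 Bond=69.9489
(1,1): Delta=1.1773 Bond=-30.9851
V0=26.5961

Risk-neutral probability p* = (R−d)/(u−d) = (1.11−0.72)/(1.21−0.72) = 0.7959.
Terminal payoffs: V(2,0)=38.4400, V(2,1)=11.7600, V(2,2)=43.1700
  t=1,j=0: stock 32.4000 → up 39.2040 (V=11.7600), down 23.3280 (V=38.4400). Price 15.4999; hedge Δ=-1.6805, bond B=69.9489.
  t=1,j=1: stock 54.4500 → up 65.8845 (V=43.1700), down 39.2040 (V=11.7600). Price 33.1169; hedge Δ=1.1773, bond B=-30.9851.
  t=0,j=0: stock 45.0000 → up 54.4500 (V=33.1169), down 32.4000 (V=15.4999). Price 26.5961; hedge Δ=0.7990, bond B=-9.3571.
Self-financing check: at every node Δ·S+B equals the discounted successor values.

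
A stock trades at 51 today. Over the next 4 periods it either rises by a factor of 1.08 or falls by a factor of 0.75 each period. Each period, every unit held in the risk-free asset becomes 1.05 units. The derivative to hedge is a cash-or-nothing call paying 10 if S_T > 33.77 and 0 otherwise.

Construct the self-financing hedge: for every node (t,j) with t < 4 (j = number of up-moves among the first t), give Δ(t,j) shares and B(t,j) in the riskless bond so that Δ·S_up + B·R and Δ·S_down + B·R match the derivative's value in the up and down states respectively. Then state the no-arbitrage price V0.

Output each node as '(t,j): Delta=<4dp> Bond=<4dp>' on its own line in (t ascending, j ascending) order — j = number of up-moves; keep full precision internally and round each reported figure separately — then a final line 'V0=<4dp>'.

No-arbitrage ⇒ martingale measure with p* = (R−d)/(u−d) = 0.9091.
Terminal payoffs: V(4,0)=0.0000, V(4,1)=0.0000, V(4,2)=0.0000, V(4,3)=10.0000, V(4,4)=10.0000
  t=3,j=0: stock 21.5156 → up 23.2369 (V=0.0000), down 16.1367 (V=0.0000). Price 0.0000; hedge Δ=0.0000, bond B=0.0000.
  t=3,j=1: stock 30.9825 → up 33.4611 (V=0.0000), down 23.2369 (V=0.0000). Price 0.0000; hedge Δ=0.0000, bond B=0.0000.
  t=3,j=2: stock 44.6148 → up 48.1840 (V=10.0000), down 33.4611 (V=0.0000). Price 8.6580; hedge Δ=0.6792, bond B=-21.6450.
  t=3,j=3: stock 64.2453 → up 69.3849 (V=10.0000), down 48.1840 (V=10.0000). Price 9.5238; hedge Δ=0.0000, bond B=9.5238.
  t=2,j=0: stock 28.6875 → up 30.9825 (V=0.0000), down 21.5156 (V=0.0000). Price 0.0000; hedge Δ=0.0000, bond B=0.0000.
  t=2,j=1: stock 41.3100 → up 44.6148 (V=8.6580), down 30.9825 (V=0.0000). Price 7.4961; hedge Δ=0.6351, bond B=-18.7403.
  t=2,j=2: stock 59.4864 → up 64.2453 (V=9.5238), down 44.6148 (V=8.6580). Price 8.9953; hedge Δ=0.0441, bond B=6.3717.
  t=1,j=0: stock 38.2500 → up 41.3100 (V=7.4961), down 28.6875 (V=0.0000). Price 6.4901; hedge Δ=0.5939, bond B=-16.2253.
  t=1,j=1: stock 55.0800 → up 59.4864 (V=8.9953), down 41.3100 (V=7.4961). Price 8.4372; hedge Δ=0.0825, bond B=3.8941.
  t=0,j=0: stock 51.0000 → up 55.0800 (V=8.4372), down 38.2500 (V=6.4901). Price 7.8668; hedge Δ=0.1157, bond B=1.9667.
Self-financing check: at every node Δ·S+B equals the discounted successor values.

(0,0): Delta=0.1157 Bond=1.9667
(1,0): Delta=0.5939 Bond=-16.2253
(1,1): Delta=0.0825 Bond=3.8941
(2,0): Delta=0.0000 Bond=0.0000
(2,1): Delta=0.6351 Bond=-18.7403
(2,2): Delta=0.0441 Bond=6.3717
(3,0): Delta=0.0000 Bond=0.0000
(3,1): Delta=0.0000 Bond=0.0000
(3,2): Delta=0.6792 Bond=-21.6450
(3,3): Delta=0.0000 Bond=9.5238
V0=7.8668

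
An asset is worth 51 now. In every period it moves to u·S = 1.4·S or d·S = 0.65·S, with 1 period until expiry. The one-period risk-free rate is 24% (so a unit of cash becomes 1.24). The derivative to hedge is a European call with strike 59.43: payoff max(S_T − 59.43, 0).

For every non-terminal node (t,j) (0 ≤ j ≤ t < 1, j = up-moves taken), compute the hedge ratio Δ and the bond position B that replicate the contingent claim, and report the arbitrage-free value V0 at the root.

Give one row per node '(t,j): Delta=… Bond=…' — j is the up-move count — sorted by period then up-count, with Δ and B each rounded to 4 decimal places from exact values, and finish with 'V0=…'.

The replicating-portfolio and risk-neutral prices coincide; use p* = (1.24−0.65)/(1.4−0.65) = 0.7867 for the latter.
At expiry t=1: V(1,0)=0.0000, V(1,1)=11.9700
  t=0,j=0: stock 51.0000 → up 71.4000 (V=11.9700), down 33.1500 (V=0.0000). Price 7.5939; hedge Δ=0.3129, bond B=-8.3661.
Check: Δ(0,0)·S0 + B(0,0) = 7.5939 = V0.

(0,0): Delta=0.3129 Bond=-8.3661
V0=7.5939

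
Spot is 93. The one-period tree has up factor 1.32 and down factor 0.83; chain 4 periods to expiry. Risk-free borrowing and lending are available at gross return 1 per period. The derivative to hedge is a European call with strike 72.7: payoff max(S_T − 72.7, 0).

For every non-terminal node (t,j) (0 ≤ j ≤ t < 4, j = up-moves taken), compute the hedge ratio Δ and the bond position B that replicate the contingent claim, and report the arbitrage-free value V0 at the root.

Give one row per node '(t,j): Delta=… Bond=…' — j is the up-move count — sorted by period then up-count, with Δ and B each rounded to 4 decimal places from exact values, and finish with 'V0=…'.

(0,0): Delta=0.8163 Bond=-49.4530
(1,0): Delta=0.6762 Bond=-38.6334
(1,1): Delta=0.9822 Bond=-69.8192
(2,0): Delta=0.4302 Bond=-22.8790
(2,1): Delta=0.9672 Bond=-68.2888
(2,2): Delta=1.0000 Bond=-72.7000
(3,0): Delta=0.0000 Bond=0.0000
(3,1): Delta=0.9395 Bond=-65.9453
(3,2): Delta=1.0000 Bond=-72.7000
(3,3): Delta=1.0000 Bond=-72.7000
V0=26.4647

Risk-neutral probability p* = (R−d)/(u−d) = (1−0.83)/(1.32−0.83) = 0.3469.
Terminal payoffs: V(4,0)=0.0000, V(4,1)=0.0000, V(4,2)=38.9316, V(4,3)=104.8345, V(4,4)=209.6441
Node (3,0) S=53.1762: V=(p*·0.0000+(1−p*)·0.0000)/1=0.0000; Δ=(0.0000−0.0000)/(70.1926−44.1362)=0.0000; B=V−Δ·S=0.0000
Node (3,1) S=84.5694: V=(p*·38.9316+(1−p*)·0.0000)/1=13.5069; Δ=(38.9316−0.0000)/(111.6316−70.1926)=0.9395; B=V−Δ·S=-65.9453
Node (3,2) S=134.4959: V=(p*·104.8345+(1−p*)·38.9316)/1=61.7959; Δ=(104.8345−38.9316)/(177.5345−111.6316)=1.0000; B=V−Δ·S=-72.7000
Node (3,3) S=213.8970: V=(p*·209.6441+(1−p*)·104.8345)/1=141.1970; Δ=(209.6441−104.8345)/(282.3441−177.5345)=1.0000; B=V−Δ·S=-72.7000
Node (2,0) S=64.0677: V=(p*·13.5069+(1−p*)·0.0000)/1=4.6861; Δ=(13.5069−0.0000)/(84.5694−53.1762)=0.4302; B=V−Δ·S=-22.8790
Node (2,1) S=101.8908: V=(p*·61.7959+(1−p*)·13.5069)/1=30.2602; Δ=(61.7959−13.5069)/(134.4959−84.5694)=0.9672; B=V−Δ·S=-68.2888
Node (2,2) S=162.0432: V=(p*·141.1970+(1−p*)·61.7959)/1=89.3432; Δ=(141.1970−61.7959)/(213.8970−134.4959)=1.0000; B=V−Δ·S=-72.7000
Node (1,0) S=77.1900: V=(p*·30.2602+(1−p*)·4.6861)/1=13.5587; Δ=(30.2602−4.6861)/(101.8908−64.0677)=0.6762; B=V−Δ·S=-38.6334
Node (1,1) S=122.7600: V=(p*·89.3432+(1−p*)·30.2602)/1=50.7584; Δ=(89.3432−30.2602)/(162.0432−101.8908)=0.9822; B=V−Δ·S=-69.8192
Node (0,0) S=93.0000: V=(p*·50.7584+(1−p*)·13.5587)/1=26.4647; Δ=(50.7584−13.5587)/(122.7600−77.1900)=0.8163; B=V−Δ·S=-49.4530
Self-financing check: at every node Δ·S+B equals the discounted successor values.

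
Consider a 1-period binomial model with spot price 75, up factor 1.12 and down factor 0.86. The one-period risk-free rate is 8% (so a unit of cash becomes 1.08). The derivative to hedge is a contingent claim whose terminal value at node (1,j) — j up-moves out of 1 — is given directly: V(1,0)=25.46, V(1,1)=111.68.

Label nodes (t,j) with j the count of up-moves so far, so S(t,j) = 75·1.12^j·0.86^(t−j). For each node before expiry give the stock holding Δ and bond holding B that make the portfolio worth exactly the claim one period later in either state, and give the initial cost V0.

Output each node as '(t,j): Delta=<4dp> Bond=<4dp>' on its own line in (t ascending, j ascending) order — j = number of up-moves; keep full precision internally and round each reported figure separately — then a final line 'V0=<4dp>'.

(0,0): Delta=4.4215 Bond=-240.4900
V0=91.1254

Under the risk-neutral measure, an up-move has probability p* = (R−d)/(u−d) = 0.8462 and values discount at R = 1.08.
Terminal values V(1,·): V(1,0)=25.4600, V(1,1)=111.6800
  t=0,j=0: stock 75.0000 → up 84.0000 (V=111.6800), down 64.5000 (V=25.4600). Price 91.1254; hedge Δ=4.4215, bond B=-240.4900.
Each (Δ,B) replicates both successor values, so the strategy is self-financing and V0 is arbitrage-free.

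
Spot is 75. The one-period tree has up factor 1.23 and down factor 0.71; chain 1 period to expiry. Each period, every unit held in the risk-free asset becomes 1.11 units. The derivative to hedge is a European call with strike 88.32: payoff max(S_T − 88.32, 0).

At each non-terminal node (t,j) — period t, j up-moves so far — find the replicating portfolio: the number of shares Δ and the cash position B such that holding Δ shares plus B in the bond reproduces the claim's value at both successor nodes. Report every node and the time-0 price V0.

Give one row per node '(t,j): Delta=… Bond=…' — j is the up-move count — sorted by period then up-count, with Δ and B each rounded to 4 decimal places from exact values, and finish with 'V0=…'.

(0,0): Delta=0.1008 Bond=-4.8342
V0=2.7235

Under the risk-neutral measure, an up-move has probability p* = (R−d)/(u−d) = 0.7692 and values discount at R = 1.11.
At expiry t=1: V(1,0)=0.0000, V(1,1)=3.9300
  t=0,j=0: stock 75.0000 → up 92.2500 (V=3.9300), down 53.2500 (V=0.0000). Price 2.7235; hedge Δ=0.1008, bond B=-4.8342.
Check: Δ(0,0)·S0 + B(0,0) = 2.7235 = V0.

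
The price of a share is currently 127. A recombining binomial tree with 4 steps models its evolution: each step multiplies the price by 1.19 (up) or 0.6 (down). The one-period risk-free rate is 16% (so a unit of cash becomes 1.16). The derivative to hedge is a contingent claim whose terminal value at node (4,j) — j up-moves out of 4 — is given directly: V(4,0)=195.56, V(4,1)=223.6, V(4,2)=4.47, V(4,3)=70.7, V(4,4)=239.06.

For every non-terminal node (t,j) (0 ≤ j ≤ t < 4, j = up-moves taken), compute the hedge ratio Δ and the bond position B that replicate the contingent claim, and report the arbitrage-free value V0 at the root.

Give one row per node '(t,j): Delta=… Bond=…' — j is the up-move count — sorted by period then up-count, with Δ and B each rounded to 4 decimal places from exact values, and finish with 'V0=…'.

The replicating-portfolio and risk-neutral prices coincide; use p* = (1.16−0.6)/(1.19−0.6) = 0.9492 for the latter.
At expiry t=4: V(4,0)=195.5600, V(4,1)=223.6000, V(4,2)=4.4700, V(4,3)=70.7000, V(4,4)=239.0600
  t=3,j=0: stock 27.4320 → up 32.6441 (V=223.6000), down 16.4592 (V=195.5600). Price 191.5295; hedge Δ=1.7325, bond B=144.0041.
  t=3,j=1: stock 54.4068 → up 64.7441 (V=4.4700), down 32.6441 (V=223.6000). Price 13.4588; hedge Δ=-6.8265, bond B=384.8656.
  t=3,j=2: stock 107.9068 → up 128.4091 (V=70.7000), down 64.7441 (V=4.4700). Price 58.0451; hedge Δ=1.0403, bond B=-54.2091.
  t=3,j=3: stock 214.0152 → up 254.6781 (V=239.0600), down 128.4091 (V=70.7000). Price 198.7063; hedge Δ=1.3333, bond B=-86.6496.
  t=2,j=0: stock 45.7200 → up 54.4068 (V=13.4588), down 27.4320 (V=191.5295). Price 19.4080; hedge Δ=-6.6014, bond B=321.2227.
  t=2,j=1: stock 90.6780 → up 107.9068 (V=58.0451), down 54.4068 (V=13.4588). Price 48.0845; hedge Δ=0.8334, bond B=-27.4856.
  t=2,j=2: stock 179.8447 → up 214.0152 (V=198.7063), down 107.9068 (V=58.0451). Price 165.1328; hedge Δ=1.3256, bond B=-73.2759.
  t=1,j=0: stock 76.2000 → up 90.6780 (V=48.0845), down 45.7200 (V=19.4080). Price 40.1952; hedge Δ=0.6379, bond B=-8.4092.
  t=1,j=1: stock 151.1300 → up 179.8447 (V=165.1328), down 90.6780 (V=48.0845). Price 137.2252; hedge Δ=1.3127, bond B=-61.1617.
  t=0,j=0: stock 127.0000 → up 151.1300 (V=137.2252), down 76.2000 (V=40.1952). Price 114.0443; hedge Δ=1.2949, bond B=-50.4133.
Check: Δ(0,0)·S0 + B(0,0) = 114.0443 = V0.

(0,0): Delta=1.2949 Bond=-50.4133
(1,0): Delta=0.6379 Bond=-8.4092
(1,1): Delta=1.3127 Bond=-61.1617
(2,0): Delta=-6.6014 Bond=321.2227
(2,1): Delta=0.8334 Bond=-27.4856
(2,2): Delta=1.3256 Bond=-73.2759
(3,0): Delta=1.7325 Bond=144.0041
(3,1): Delta=-6.8265 Bond=384.8656
(3,2): Delta=1.0403 Bond=-54.2091
(3,3): Delta=1.3333 Bond=-86.6496
V0=114.0443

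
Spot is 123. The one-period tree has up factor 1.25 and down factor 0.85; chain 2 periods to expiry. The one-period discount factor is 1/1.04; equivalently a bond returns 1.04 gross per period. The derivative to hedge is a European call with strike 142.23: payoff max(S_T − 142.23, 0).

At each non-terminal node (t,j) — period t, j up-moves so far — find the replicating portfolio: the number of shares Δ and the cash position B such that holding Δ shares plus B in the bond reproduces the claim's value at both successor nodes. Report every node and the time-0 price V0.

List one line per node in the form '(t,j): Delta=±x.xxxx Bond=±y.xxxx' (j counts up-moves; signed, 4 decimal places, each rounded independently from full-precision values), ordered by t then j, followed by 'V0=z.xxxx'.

(0,0): Delta=0.4638 Bond=-46.6215
(1,0): Delta=0.0000 Bond=0.0000
(1,1): Delta=0.8123 Bond=-102.0766
V0=10.4213

Risk-neutral probability p* = (R−d)/(u−d) = (1.04−0.85)/(1.25−0.85) = 0.4750.
Payoff layer (t=2): V(2,0)=0.0000, V(2,1)=0.0000, V(2,2)=49.9575
(1,0): S=104.5500. Δ = (V_up−V_dn)/(S_up−S_dn) = (0.0000−0.0000)/(130.6875−88.8675) = 0.0000. V = [p*·0.0000 + (1−p*)·0.0000]/1.04 = 0.0000. B = V − Δ·S = 0.0000.
(1,1): S=153.7500. Δ = (V_up−V_dn)/(S_up−S_dn) = (49.9575−0.0000)/(192.1875−130.6875) = 0.8123. V = [p*·49.9575 + (1−p*)·0.0000]/1.04 = 22.8171. B = V − Δ·S = -102.0766.
(0,0): S=123.0000. Δ = (V_up−V_dn)/(S_up−S_dn) = (22.8171−0.0000)/(153.7500−104.5500) = 0.4638. V = [p*·22.8171 + (1−p*)·0.0000]/1.04 = 10.4213. B = V − Δ·S = -46.6215.
Self-financing check: at every node Δ·S+B equals the discounted successor values.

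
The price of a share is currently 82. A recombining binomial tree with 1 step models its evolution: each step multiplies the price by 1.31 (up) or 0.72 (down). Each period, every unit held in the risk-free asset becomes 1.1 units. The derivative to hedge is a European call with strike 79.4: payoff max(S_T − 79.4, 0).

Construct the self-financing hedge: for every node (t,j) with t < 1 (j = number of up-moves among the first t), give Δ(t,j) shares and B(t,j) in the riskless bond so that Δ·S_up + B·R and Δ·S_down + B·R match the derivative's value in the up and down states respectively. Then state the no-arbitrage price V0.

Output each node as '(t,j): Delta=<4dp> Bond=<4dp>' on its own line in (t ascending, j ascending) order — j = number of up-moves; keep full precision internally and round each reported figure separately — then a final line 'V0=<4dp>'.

(0,0): Delta=0.5792 Bond=-31.0854
V0=16.4062

Under the risk-neutral measure, an up-move has probability p* = (R−d)/(u−d) = 0.6441 and values discount at R = 1.1.
Payoff layer (t=1): V(1,0)=0.0000, V(1,1)=28.0200
  t=0,j=0: stock 82.0000 → up 107.4200 (V=28.0200), down 59.0400 (V=0.0000). Price 16.4062; hedge Δ=0.5792, bond B=-31.0854.
Each (Δ,B) replicates both successor values, so the strategy is self-financing and V0 is arbitrage-free.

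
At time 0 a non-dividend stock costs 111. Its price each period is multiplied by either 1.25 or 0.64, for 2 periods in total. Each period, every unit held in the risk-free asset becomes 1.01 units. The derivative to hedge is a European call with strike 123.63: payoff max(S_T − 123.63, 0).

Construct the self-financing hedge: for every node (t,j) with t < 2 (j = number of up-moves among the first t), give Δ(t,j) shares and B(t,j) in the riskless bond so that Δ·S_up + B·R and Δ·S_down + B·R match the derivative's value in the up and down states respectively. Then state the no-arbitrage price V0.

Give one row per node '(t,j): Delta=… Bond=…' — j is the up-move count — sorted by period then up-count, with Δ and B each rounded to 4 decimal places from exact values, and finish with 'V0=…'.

(0,0): Delta=0.4418 Bond=-31.0723
(1,0): Delta=0.0000 Bond=0.0000
(1,1): Delta=0.5885 Bond=-51.7397
V0=17.9637

The replicating-portfolio and risk-neutral prices coincide; use p* = (1.01−0.64)/(1.25−0.64) = 0.6066 for the latter.
Terminal payoffs: V(2,0)=0.0000, V(2,1)=0.0000, V(2,2)=49.8075
  t=1,j=0: stock 71.0400 → up 88.8000 (V=0.0000), down 45.4656 (V=0.0000). Price 0.0000; hedge Δ=0.0000, bond B=0.0000.
  t=1,j=1: stock 138.7500 → up 173.4375 (V=49.8075), down 88.8000 (V=0.0000). Price 29.9120; hedge Δ=0.5885, bond B=-51.7397.
  t=0,j=0: stock 111.0000 → up 138.7500 (V=29.9120), down 71.0400 (V=0.0000). Price 17.9637; hedge Δ=0.4418, bond B=-31.0723.
The time-0 hedge costs 17.9637, which is the no-arbitrage price.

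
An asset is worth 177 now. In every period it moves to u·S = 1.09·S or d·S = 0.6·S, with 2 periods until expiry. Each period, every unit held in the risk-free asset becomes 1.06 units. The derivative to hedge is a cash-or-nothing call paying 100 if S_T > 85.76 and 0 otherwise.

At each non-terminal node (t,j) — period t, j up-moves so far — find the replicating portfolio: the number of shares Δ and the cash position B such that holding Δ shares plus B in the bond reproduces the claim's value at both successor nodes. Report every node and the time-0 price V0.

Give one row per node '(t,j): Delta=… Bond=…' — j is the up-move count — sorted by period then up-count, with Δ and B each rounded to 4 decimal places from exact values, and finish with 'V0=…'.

No-arbitrage ⇒ martingale measure with p* = (R−d)/(u−d) = 0.9388.
Terminal values V(2,·): V(2,0)=0.0000, V(2,1)=100.0000, V(2,2)=100.0000
Node (1,0) S=106.2000: V=(p*·100.0000+(1−p*)·0.0000)/1.06=88.5637; Δ=(100.0000−0.0000)/(115.7580−63.7200)=1.9217; B=V−Δ·S=-115.5179
Node (1,1) S=192.9300: V=(p*·100.0000+(1−p*)·100.0000)/1.06=94.3396; Δ=(100.0000−100.0000)/(210.2937−115.7580)=0.0000; B=V−Δ·S=94.3396
Node (0,0) S=177.0000: V=(p*·94.3396+(1−p*)·88.5637)/1.06=88.6660; Δ=(94.3396−88.5637)/(192.9300−106.2000)=0.0666; B=V−Δ·S=76.8785
The time-0 hedge costs 88.6660, which is the no-arbitrage price.

(0,0): Delta=0.0666 Bond=76.8785
(1,0): Delta=1.9217 Bond=-115.5179
(1,1): Delta=0.0000 Bond=94.3396
V0=88.6660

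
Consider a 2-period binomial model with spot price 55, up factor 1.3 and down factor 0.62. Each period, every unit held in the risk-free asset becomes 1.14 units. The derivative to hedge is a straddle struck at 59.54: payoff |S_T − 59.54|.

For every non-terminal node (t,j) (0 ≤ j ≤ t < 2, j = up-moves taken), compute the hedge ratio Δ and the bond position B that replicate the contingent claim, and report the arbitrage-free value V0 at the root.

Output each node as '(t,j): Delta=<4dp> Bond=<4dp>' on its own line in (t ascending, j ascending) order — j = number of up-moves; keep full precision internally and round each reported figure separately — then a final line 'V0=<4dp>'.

(0,0): Delta=0.1985 Bond=9.9653
(1,0): Delta=-1.0000 Bond=52.2281
(1,1): Delta=0.3743 Bond=-1.2141
V0=20.8808

Since d<R<u, set p* = (R−d)/(u−d) = 0.7647; price each node as the discounted p*-expectation of its children.
Payoff layer (t=2): V(2,0)=38.3980, V(2,1)=15.2100, V(2,2)=33.4100
  t=1,j=0: stock 34.1000 → up 44.3300 (V=15.2100), down 21.1420 (V=38.3980). Price 18.1281; hedge Δ=-1.0000, bond B=52.2281.
  t=1,j=1: stock 71.5000 → up 92.9500 (V=33.4100), down 44.3300 (V=15.2100). Price 25.5506; hedge Δ=0.3743, bond B=-1.2141.
  t=0,j=0: stock 55.0000 → up 71.5000 (V=25.5506), down 34.1000 (V=18.1281). Price 20.8808; hedge Δ=0.1985, bond B=9.9653.
Root portfolio cost Δ·55+B reproduces V0=20.8808.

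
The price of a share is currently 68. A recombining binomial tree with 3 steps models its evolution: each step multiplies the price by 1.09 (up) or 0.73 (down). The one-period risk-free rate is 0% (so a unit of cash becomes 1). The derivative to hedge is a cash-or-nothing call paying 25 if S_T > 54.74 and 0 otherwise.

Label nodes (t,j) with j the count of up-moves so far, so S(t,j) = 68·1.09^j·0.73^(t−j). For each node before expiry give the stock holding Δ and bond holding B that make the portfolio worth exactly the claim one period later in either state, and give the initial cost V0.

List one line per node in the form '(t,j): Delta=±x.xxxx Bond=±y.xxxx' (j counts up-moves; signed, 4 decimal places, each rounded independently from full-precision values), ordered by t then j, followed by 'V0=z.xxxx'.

Since d<R<u, set p* = (R−d)/(u−d) = 0.7500; price each node as the discounted p*-expectation of its children.
Terminal payoffs: V(3,0)=0.0000, V(3,1)=0.0000, V(3,2)=25.0000, V(3,3)=25.0000
(2,0): S=36.2372. Δ = (V_up−V_dn)/(S_up−S_dn) = (0.0000−0.0000)/(39.4985−26.4532) = 0.0000. V = [p*·0.0000 + (1−p*)·0.0000]/1 = 0.0000. B = V − Δ·S = 0.0000.
(2,1): S=54.1076. Δ = (V_up−V_dn)/(S_up−S_dn) = (25.0000−0.0000)/(58.9773−39.4985) = 1.2835. V = [p*·25.0000 + (1−p*)·0.0000]/1 = 18.7500. B = V − Δ·S = -50.6944.
(2,2): S=80.7908. Δ = (V_up−V_dn)/(S_up−S_dn) = (25.0000−25.0000)/(88.0620−58.9773) = 0.0000. V = [p*·25.0000 + (1−p*)·25.0000]/1 = 25.0000. B = V − Δ·S = 25.0000.
(1,0): S=49.6400. Δ = (V_up−V_dn)/(S_up−S_dn) = (18.7500−0.0000)/(54.1076−36.2372) = 1.0492. V = [p*·18.7500 + (1−p*)·0.0000]/1 = 14.0625. B = V − Δ·S = -38.0208.
(1,1): S=74.1200. Δ = (V_up−V_dn)/(S_up−S_dn) = (25.0000−18.7500)/(80.7908−54.1076) = 0.2342. V = [p*·25.0000 + (1−p*)·18.7500]/1 = 23.4375. B = V − Δ·S = 6.0764.
(0,0): S=68.0000. Δ = (V_up−V_dn)/(S_up−S_dn) = (23.4375−14.0625)/(74.1200−49.6400) = 0.3830. V = [p*·23.4375 + (1−p*)·14.0625]/1 = 21.0937. B = V − Δ·S = -4.9479.
Check: Δ(0,0)·S0 + B(0,0) = 21.0937 = V0.

(0,0): Delta=0.3830 Bond=-4.9479
(1,0): Delta=1.0492 Bond=-38.0208
(1,1): Delta=0.2342 Bond=6.0764
(2,0): Delta=0.0000 Bond=0.0000
(2,1): Delta=1.2835 Bond=-50.6944
(2,2): Delta=0.0000 Bond=25.0000
V0=21.0937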